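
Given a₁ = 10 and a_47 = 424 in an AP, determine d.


d = (aₙ - a₁)/(n-1)
= (424 - 10)/(47-1)
= 414/46 = 9

d = 9


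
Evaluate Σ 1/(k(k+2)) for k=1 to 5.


1/(k(k+2)) = (1/2)·(1/k - 1/(k+2)) (partial fractions)
Telescoping: Σ = (1/2)·(1 + 1/2 - 1/6 - 1/7) = 25/42

Sum = 25/42


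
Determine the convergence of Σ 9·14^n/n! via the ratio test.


aₙ = 9·14^n/n!
a_{n+1}/aₙ = 14^(n+1)/(n+1)! × n!/14^n  (constant 9 cancels)
= 14/(n+1)
L = lim(n→∞) 14/(n+1) = 0
L < 1 → series CONVERGES

Converges (ratio test: L = 0 < 1)


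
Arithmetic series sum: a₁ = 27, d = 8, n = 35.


aₙ = 27 + (35-1)×8 = 299
Sₙ = n(a₁+aₙ)/2 = 35×(27+299)/2
= 35×326/2 = 5705

S_35 = 5705


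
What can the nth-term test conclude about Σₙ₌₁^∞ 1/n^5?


lim(n→∞) 1/n^5 = 0
lim aₙ = 0 → nth-term test is INCONCLUSIVE
(Need other tests; this is actually a convergent p-series with p=5 > 1)

Inconclusive (lim aₙ = 0; need another test)


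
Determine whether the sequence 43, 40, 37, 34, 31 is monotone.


Differences: -3, -3, -3, -3
All differences < 0 → strictly DECREASING

Monotonically decreasing


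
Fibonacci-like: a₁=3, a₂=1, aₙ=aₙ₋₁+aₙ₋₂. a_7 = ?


Computing iteratively: 3, 1, 4, 5, 9, 14, 23
a_7 = 23

a_7 = 23


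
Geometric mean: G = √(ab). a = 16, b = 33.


GM = √(16×33) = √528 = 22.9783

GM = 22.9783


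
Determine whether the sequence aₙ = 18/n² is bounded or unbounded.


a₁ = 18, a₂ = 18/4, a₃ = 18/9, ...
0 < aₙ ≤ 18 for all n ≥ 1
The sequence IS bounded

Bounded (0 < aₙ ≤ 18)


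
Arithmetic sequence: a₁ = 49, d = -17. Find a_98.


aₙ = a₁ + (n-1)d
= 49 + (98-1)×-17
= 49 - 1649
= -1600

a_98 = -1600


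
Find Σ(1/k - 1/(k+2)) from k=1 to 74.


Telescoping with gap 2: two head and two tail terms survive.
= (1 + 1/2) - (1/75 + 1/76)
= 3/2 - 1/75 - 1/76 = 8399/5700

Sum = 8399/5700


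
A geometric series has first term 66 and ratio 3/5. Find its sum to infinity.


S∞ = a₁/(1-r) = 66/(1 - 3/5)
= 66/(2/5)
= 165

S∞ = 165


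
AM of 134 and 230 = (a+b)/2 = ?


AM = (134 + 230)/2 = 364/2 = 182

AM = 182


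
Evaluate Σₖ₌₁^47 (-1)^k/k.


S = -1 + 1/2 - 1/3 + 1/4 - 1/5 + 1/6 - 1/7 + 1/8 ± ...
= -0.7037
(Full series converges to -ln(2) ≈ -0.6931)

S_47 = -0.7037


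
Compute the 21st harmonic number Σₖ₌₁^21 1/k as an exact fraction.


H_21 = 1/1 + 1/2 + 1/3 + ... + 1/21
= 18858053/5173168
≈ 3.6454

H_21 = 18858053/5173168 ≈ 3.6454


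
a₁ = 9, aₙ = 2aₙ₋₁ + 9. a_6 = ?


Computing step by step:
a_1 = 9
a_2 = 27
a_3 = 63
a_4 = 135
a_5 = 279
a_6 = 567


a_6 = 567


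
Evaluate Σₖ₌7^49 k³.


Σₖ₌7^49 k³ = [49·50/2]² − [6·7/2]²
= 1500625 − 441 = 1500184

Σk³ = 1500184


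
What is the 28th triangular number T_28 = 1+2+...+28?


n(n+1)/2 = 28×29/2 = 812/2 = 406

Σk = 406


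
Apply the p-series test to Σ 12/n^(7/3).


p-series test: Σ c/n^p converges if p > 1, diverges if p ≤ 1 (constant c > 0 doesn't affect convergence).
p = 7/3
7/3 > 1 → CONVERGES

Converges (p = 7/3 > 1)


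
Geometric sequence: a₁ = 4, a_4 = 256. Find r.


r^(n-1) = aₙ/a₁
r^3 = 256/4 = 64
r = 64^(1/3)
= 4

r = 4


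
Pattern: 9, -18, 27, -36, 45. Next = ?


Pattern: alternating sign, magnitude arithmetic (d=9)
Terms: 9, -18, 27, -36, 45
Next term = -54

Next term = -54


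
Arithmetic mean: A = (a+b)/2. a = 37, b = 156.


AM = (37 + 156)/2 = 193/2 = 96.5

AM = 96.5


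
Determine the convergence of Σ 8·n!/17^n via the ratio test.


aₙ = 8·n!/17^n
a_{n+1}/aₙ = (n+1)!/17^(n+1) × 17^n/n!  (constant 8 cancels)
= (n+1)/17
L = lim(n→∞) (n+1)/17 = ∞
L > 1 → series DIVERGES

Diverges (ratio test: L = ∞ > 1)


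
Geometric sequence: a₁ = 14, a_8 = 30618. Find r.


r^(n-1) = aₙ/a₁
r^7 = 30618/14 = 2187
r = 2187^(1/7)
= 3

r = 3


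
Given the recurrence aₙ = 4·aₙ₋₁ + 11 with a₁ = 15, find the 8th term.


Computing step by step:
a_1 = 15
a_2 = 71
a_3 = 295
a_4 = 1191
a_5 = 4775
a_6 = 19111
a_7 = 76455
a_8 = 305831


a_8 = 305831


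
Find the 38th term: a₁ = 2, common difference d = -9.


aₙ = a₁ + (n-1)d
= 2 + (38-1)×-9
= 2 - 333
= -331

a_38 = -331


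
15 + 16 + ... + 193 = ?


Σₖ₌15^193 k = Σₖ₌₁^193 k − Σₖ₌₁^14 k
= 193·194/2 − 14·15/2
= 18721 − 105 = 18616

Σk = 18616


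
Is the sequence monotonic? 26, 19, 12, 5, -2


Differences: -7, -7, -7, -7
All differences < 0 → strictly DECREASING

Monotonically decreasing


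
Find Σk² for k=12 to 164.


Σₖ₌12^164 k² = Σₖ₌₁^164 k² − Σₖ₌₁^11 k²
= 164·165·329/6 − 11·12·23/6
= 1483790 − 506 = 1483284

Σk² = 1483284


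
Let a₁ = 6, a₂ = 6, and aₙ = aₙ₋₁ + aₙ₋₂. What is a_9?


Computing iteratively: 6, 6, 12, 18, 30, 48, 78, 126, 204
a_9 = 204

a_9 = 204


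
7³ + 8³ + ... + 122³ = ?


Σₖ₌7^122 k³ = [122·123/2]² − [6·7/2]²
= 56295009 − 441 = 56294568

Σk³ = 56294568


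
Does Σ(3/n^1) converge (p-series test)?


p-series test: Σ c/n^p converges if p > 1, diverges if p ≤ 1 (constant c > 0 doesn't affect convergence).
p = 1
1 ≤ 1 → DIVERGES

Diverges (p = 1 ≤ 1)


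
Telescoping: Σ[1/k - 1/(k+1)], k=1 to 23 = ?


Telescoping: adjacent terms cancel.
= 1/1 - 1/24
= 1 - 1/24 = 23/24

Sum = 23/24


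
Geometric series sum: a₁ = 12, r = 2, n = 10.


Sₙ = 12×(2^10 - 1)/(2 - 1)
= 12×(1024 - 1)/1
= 12×1023/1
= 12276

S_10 = 12276


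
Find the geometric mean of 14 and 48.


GM = √(14×48) = √672 = 25.923

GM = 25.923


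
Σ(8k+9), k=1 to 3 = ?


Σ(8k+9) = 8·Σk + 9·n
= 8·6 + 9·3
= 48 + 27 = 75

Σ = 75


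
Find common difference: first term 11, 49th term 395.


d = (aₙ - a₁)/(n-1)
= (395 - 11)/(49-1)
= 384/48 = 8

d = 8


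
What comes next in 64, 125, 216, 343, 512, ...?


Pattern: perfect cubes: n³
Terms: 64, 125, 216, 343, 512
Next term = 729

Next term = 729


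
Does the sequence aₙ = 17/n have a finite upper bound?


a₁ = 17, a₂ = 17/2, a₃ = 17/3, ...
0 < aₙ ≤ 17 for all n ≥ 1
Lower bound: 0, Upper bound: 17
The sequence IS bounded

Bounded (0 < aₙ ≤ 17)


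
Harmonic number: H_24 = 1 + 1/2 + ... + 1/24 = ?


H_24 = 1/1 + 1/2 + 1/3 + ... + 1/24
= 1347822955/356948592
≈ 3.776

H_24 = 1347822955/356948592 ≈ 3.776


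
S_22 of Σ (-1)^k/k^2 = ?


S = -1 + 1/4 - 1/9 + 1/16 - 1/25 + 1/36 - 1/49 + 1/64 ± ...
= -0.8215
(Full series converges to -π²/12 ≈ -0.8225)

S_22 = -0.8215


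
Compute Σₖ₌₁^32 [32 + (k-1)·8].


aₙ = 32 + (32-1)×8 = 280
Sₙ = n(a₁+aₙ)/2 = 32×(32+280)/2
= 32×312/2 = 4992

S_32 = 4992


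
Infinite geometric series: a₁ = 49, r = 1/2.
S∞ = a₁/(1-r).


S∞ = a₁/(1-r) = 49/(1 - 1/2)
= 49/(1/2)
= 98

S∞ = 98


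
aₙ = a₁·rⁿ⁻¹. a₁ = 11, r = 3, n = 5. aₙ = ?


aₙ = a₁·r^(n-1)
= 11×3^4
= 11×81
= 891

a_5 = 891


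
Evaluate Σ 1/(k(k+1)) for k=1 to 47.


1/(k(k+1)) = 1/k - 1/(k+1) (partial fractions)
Telescoping: Σ = 1 - 1/48 = 47/48

Sum = 47/48


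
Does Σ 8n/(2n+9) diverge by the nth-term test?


lim(n→∞) 8n/(2n+9) = 8/2 = 4  (divide numerator and denominator by n)
lim aₙ = 4 ≠ 0 → series DIVERGES

Diverges (lim aₙ = 4 ≠ 0)


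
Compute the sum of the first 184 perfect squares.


n = 184
n(n+1)(2n+1)/6 = 184×185×369/6
= 12560760/6 = 2093460

Σk² = 2093460


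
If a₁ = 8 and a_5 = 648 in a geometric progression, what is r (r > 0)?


r^(n-1) = aₙ/a₁
r^4 = 648/8 = 81
r = 81^(1/4)
= ±3; taking r > 0 gives r = 3

r = 3


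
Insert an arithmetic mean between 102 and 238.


AM = (102 + 238)/2 = 340/2 = 170

AM = 170


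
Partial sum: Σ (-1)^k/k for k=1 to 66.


S = -1 + 1/2 - 1/3 + 1/4 - 1/5 + 1/6 - 1/7 + 1/8 ± ...
= -0.6856
(Full series converges to -ln(2) ≈ -0.6931)

S_66 = -0.6856


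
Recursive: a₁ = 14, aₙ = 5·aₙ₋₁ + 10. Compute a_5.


Computing step by step:
a_1 = 14
a_2 = 80
a_3 = 410
a_4 = 2060
a_5 = 10310


a_5 = 10310


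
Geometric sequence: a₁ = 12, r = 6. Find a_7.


aₙ = a₁·r^(n-1)
= 12×6^6
= 12×46656
= 559872

a_7 = 559872


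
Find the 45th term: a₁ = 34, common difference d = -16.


aₙ = a₁ + (n-1)d
= 34 + (45-1)×-16
= 34 - 704
= -670

a_45 = -670


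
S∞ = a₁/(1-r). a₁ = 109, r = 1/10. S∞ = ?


S∞ = a₁/(1-r) = 109/(1 - 1/10)
= 109/(9/10)
= 1090/9

S∞ = 1090/9


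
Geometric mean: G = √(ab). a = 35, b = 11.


GM = √(35×11) = √385 = 19.6214

GM = 19.6214


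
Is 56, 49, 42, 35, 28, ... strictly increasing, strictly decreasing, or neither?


Differences: -7, -7, -7, -7
All differences < 0 → strictly DECREASING

Monotonically decreasing


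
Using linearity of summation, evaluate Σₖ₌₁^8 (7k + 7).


Σ(7k+7) = 7·Σk + 7·n
= 7·36 + 7·8
= 252 + 56 = 308

Σ = 308


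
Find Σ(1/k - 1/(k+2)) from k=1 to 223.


Telescoping with gap 2: two head and two tail terms survive.
= (1 + 1/2) - (1/224 + 1/225)
= 3/2 - 1/224 - 1/225 = 75151/50400

Sum = 75151/50400


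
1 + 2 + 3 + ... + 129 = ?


n(n+1)/2 = 129×130/2 = 16770/2 = 8385

Σk = 8385


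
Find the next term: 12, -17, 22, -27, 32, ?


Pattern: alternating sign, magnitude arithmetic (d=5)
Terms: 12, -17, 22, -27, 32
Next term = -37

Next term = -37


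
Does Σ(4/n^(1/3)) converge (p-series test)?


p-series test: Σ c/n^p converges if p > 1, diverges if p ≤ 1 (constant c > 0 doesn't affect convergence).
p = 1/3
1/3 ≤ 1 → DIVERGES

Diverges (p = 1/3 ≤ 1)


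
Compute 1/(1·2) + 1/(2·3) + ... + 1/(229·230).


1/(k(k+1)) = 1/k - 1/(k+1) (partial fractions)
Telescoping: Σ = 1 - 1/230 = 229/230

Sum = 229/230


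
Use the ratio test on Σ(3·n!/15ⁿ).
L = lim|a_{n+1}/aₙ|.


aₙ = 3·n!/15^n
a_{n+1}/aₙ = (n+1)!/15^(n+1) × 15^n/n!  (constant 3 cancels)
= (n+1)/15
L = lim(n→∞) (n+1)/15 = ∞
L > 1 → series DIVERGES

Diverges (ratio test: L = ∞ > 1)


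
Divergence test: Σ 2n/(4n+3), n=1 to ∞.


lim(n→∞) 2n/(4n+3) = 2/4 = 1/2  (divide numerator and denominator by n)
lim aₙ = 1/2 ≠ 0 → series DIVERGES

Diverges (lim aₙ = 1/2 ≠ 0)


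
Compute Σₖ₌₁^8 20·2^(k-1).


Sₙ = 20×(2^8 - 1)/(2 - 1)
= 20×(256 - 1)/1
= 20×255/1
= 5100

S_8 = 5100


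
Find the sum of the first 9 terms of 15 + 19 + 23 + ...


aₙ = 15 + (9-1)×4 = 47
Sₙ = n(a₁+aₙ)/2 = 9×(15+47)/2
= 9×62/2 = 279

S_9 = 279


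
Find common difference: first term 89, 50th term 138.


d = (aₙ - a₁)/(n-1)
= (138 - 89)/(50-1)
= 49/49 = 1

d = 1


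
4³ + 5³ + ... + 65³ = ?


Σₖ₌4^65 k³ = [65·66/2]² − [3·4/2]²
= 4601025 − 36 = 4600989

Σk³ = 4600989


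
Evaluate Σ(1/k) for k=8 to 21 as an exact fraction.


Σₖ₌8^21 1/k = 1/8 + 1/9 + 1/10 + ... + 1/21
= 27223837/25865840
≈ 1.0525

Sum = 27223837/25865840 ≈ 1.0525


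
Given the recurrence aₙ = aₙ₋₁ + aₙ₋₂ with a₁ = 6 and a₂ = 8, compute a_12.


Computing iteratively: 6, 8, 14, 22, 36, 58, 94, 152, 246, 398, 644, 1042
a_12 = 1042

a_12 = 1042


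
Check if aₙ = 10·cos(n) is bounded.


For all n, -1 ≤ cos(n) ≤ 1, so -10 ≤ 10·cos(n) ≤ 10
Lower bound: -10, Upper bound: 10
The sequence IS bounded

Bounded (-10 ≤ aₙ ≤ 10)


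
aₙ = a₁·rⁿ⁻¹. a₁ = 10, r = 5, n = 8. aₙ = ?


aₙ = a₁·r^(n-1)
= 10×5^7
= 10×78125
= 781250

a_8 = 781250


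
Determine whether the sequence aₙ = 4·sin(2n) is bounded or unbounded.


For all n, -1 ≤ sin(2n) ≤ 1, so -4 ≤ 4·sin(2n) ≤ 4
Lower bound: -4, Upper bound: 4
The sequence IS bounded

Bounded (-4 ≤ aₙ ≤ 4)


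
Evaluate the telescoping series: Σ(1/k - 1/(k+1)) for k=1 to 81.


Telescoping: adjacent terms cancel.
= 1/1 - 1/82
= 1 - 1/82 = 81/82

Sum = 81/82


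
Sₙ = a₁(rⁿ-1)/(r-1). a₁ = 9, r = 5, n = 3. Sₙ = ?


Sₙ = 9×(5^3 - 1)/(5 - 1)
= 9×(125 - 1)/4
= 9×124/4
= 279

S_3 = 279


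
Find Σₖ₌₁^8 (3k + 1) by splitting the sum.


Σ(3k+1) = 3·Σk + 1·n
= 3·36 + 1·8
= 108 + 8 = 116

Σ = 116


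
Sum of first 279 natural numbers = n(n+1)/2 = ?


n(n+1)/2 = 279×280/2 = 78120/2 = 39060

Σk = 39060


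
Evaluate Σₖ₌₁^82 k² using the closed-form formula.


n = 82
n(n+1)(2n+1)/6 = 82×83×165/6
= 1122990/6 = 187165

Σk² = 187165


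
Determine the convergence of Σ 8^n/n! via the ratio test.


aₙ = 8^n/n!
a_{n+1}/aₙ = 8^(n+1)/(n+1)! × n!/8^n
= 8/(n+1)
L = lim(n→∞) 8/(n+1) = 0
L < 1 → series CONVERGES

Converges (ratio test: L = 0 < 1)


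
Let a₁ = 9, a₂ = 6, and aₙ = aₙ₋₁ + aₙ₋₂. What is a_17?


Computing iteratively: 9, 6, 15, 21, 36, 57, 93, 150, 243, 393, 636, 1029, ...
a_17 = 11412

a_17 = 11412


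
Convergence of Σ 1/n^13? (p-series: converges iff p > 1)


p-series test: Σ c/n^p converges if p > 1, diverges if p ≤ 1 (constant c > 0 doesn't affect convergence).
p = 13
13 > 1 → CONVERGES

Converges (p = 13 > 1)


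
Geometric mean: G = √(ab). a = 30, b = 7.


GM = √(30×7) = √210 = 14.4914

GM = 14.4914


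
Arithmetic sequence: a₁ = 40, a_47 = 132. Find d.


d = (aₙ - a₁)/(n-1)
= (132 - 40)/(47-1)
= 92/46 = 2

d = 2


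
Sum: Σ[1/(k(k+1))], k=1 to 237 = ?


1/(k(k+1)) = 1/k - 1/(k+1) (partial fractions)
Telescoping: Σ = 1 - 1/238 = 237/238

Sum = 237/238


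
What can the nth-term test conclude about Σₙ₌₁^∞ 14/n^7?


lim(n→∞) 14/n^7 = 0
lim aₙ = 0 → nth-term test is INCONCLUSIVE
(Need other tests; this is actually a convergent p-series with p=7 > 1)

Inconclusive (lim aₙ = 0; need another test)


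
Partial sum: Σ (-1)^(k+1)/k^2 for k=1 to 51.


S = 1 - 1/4 + 1/9 - 1/16 + 1/25 - 1/36 + 1/49 - 1/64 ± ...
= 0.8227
(Full series converges to +π²/12 ≈ +0.8225)

S_51 = 0.8227


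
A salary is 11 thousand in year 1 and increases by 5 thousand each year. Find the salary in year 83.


aₙ = a₁ + (n-1)d
= 11 + (83-1)×5
= 11 + 410
= 421

a_83 = 421


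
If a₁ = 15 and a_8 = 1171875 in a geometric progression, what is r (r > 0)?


r^(n-1) = aₙ/a₁
r^7 = 1171875/15 = 78125
r = 78125^(1/7)
= 5

r = 5


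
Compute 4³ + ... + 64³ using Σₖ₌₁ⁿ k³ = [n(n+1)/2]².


Σₖ₌4^64 k³ = [64·65/2]² − [3·4/2]²
= 4326400 − 36 = 4326364

Σk³ = 4326364


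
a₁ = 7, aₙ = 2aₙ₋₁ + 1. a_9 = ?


Computing step by step:
a_1 = 7
a_2 = 15
a_3 = 31
a_4 = 63
a_5 = 127
a_6 = 255
a_7 = 511
a_8 = 1023
a_9 = 2047


a_9 = 2047


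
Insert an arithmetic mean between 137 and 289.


AM = (137 + 289)/2 = 426/2 = 213

AM = 213


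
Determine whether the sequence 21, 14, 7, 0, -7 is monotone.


Differences: -7, -7, -7, -7
All differences < 0 → strictly DECREASING

Monotonically decreasing


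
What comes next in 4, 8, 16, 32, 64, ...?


Pattern: powers of 2: 2ⁿ
Terms: 4, 8, 16, 32, 64
Next term = 128

Next term = 128


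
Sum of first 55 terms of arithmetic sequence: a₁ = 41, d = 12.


aₙ = 41 + (55-1)×12 = 689
Sₙ = n(a₁+aₙ)/2 = 55×(41+689)/2
= 55×730/2 = 20075

S_55 = 20075


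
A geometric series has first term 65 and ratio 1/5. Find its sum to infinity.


S∞ = a₁/(1-r) = 65/(1 - 1/5)
= 65/(4/5)
= 325/4

S∞ = 325/4


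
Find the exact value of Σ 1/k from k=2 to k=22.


Σₖ₌2^22 1/k = 1/2 + 1/3 + 1/4 + ... + 1/22
= 13920029/5173168
≈ 2.6908

Sum = 13920029/5173168 ≈ 2.6908


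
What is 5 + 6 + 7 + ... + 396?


Σₖ₌5^396 k = Σₖ₌₁^396 k − Σₖ₌₁^4 k
= 396·397/2 − 4·5/2
= 78606 − 10 = 78596

Σk = 78596


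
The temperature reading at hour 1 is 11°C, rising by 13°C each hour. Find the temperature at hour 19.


aₙ = a₁ + (n-1)d
= 11 + (19-1)×13
= 11 + 234
= 245

a_19 = 245


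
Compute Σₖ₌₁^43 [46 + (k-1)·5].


aₙ = 46 + (43-1)×5 = 256
Sₙ = n(a₁+aₙ)/2 = 43×(46+256)/2
= 43×302/2 = 6493

S_43 = 6493


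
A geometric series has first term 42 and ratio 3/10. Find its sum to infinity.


S∞ = a₁/(1-r) = 42/(1 - 3/10)
= 42/(7/10)
= 60

S∞ = 60


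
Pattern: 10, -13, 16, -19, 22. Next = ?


Pattern: alternating sign, magnitude arithmetic (d=3)
Terms: 10, -13, 16, -19, 22
Next term = -25

Next term = -25


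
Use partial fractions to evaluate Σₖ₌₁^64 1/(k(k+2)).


1/(k(k+2)) = (1/2)·(1/k - 1/(k+2)) (partial fractions)
Telescoping: Σ = (1/2)·(1 + 1/2 - 1/65 - 1/66) = 1576/2145

Sum = 1576/2145


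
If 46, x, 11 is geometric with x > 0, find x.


GM = √(46×11) = √506 = 22.4944

GM = 22.4944


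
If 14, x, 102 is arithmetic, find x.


AM = (14 + 102)/2 = 116/2 = 58

AM = 58


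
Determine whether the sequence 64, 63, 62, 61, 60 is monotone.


Differences: -1, -1, -1, -1
All differences < 0 → strictly DECREASING

Monotonically decreasing


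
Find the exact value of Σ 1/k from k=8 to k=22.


Σₖ₌8^22 1/k = 1/8 + 1/9 + 1/10 + ... + 1/22
= 28399557/25865840
≈ 1.098

Sum = 28399557/25865840 ≈ 1.098


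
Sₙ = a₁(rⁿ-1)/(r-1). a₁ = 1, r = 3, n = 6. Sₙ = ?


Sₙ = 1×(3^6 - 1)/(3 - 1)
= 1×(729 - 1)/2
= 1×728/2
= 364

S_6 = 364


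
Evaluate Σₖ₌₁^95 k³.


n(n+1)/2 = 95×96/2 = 4560
Σk³ = 4560² = 20793600

Σk³ = 20793600


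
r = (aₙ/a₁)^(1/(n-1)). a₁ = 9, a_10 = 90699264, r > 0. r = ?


r^(n-1) = aₙ/a₁
r^9 = 90699264/9 = 10077696
r = 10077696^(1/9)
= 6

r = 6


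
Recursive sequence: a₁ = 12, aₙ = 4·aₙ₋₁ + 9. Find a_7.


Computing step by step:
a_1 = 12
a_2 = 57
a_3 = 237
a_4 = 957
a_5 = 3837
a_6 = 15357
a_7 = 61437


a_7 = 61437


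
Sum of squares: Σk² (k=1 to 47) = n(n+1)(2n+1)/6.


n = 47
n(n+1)(2n+1)/6 = 47×48×95/6
= 214320/6 = 35720

Σk² = 35720


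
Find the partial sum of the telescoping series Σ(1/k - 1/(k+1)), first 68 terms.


Telescoping: adjacent terms cancel.
= 1/1 - 1/69
= 1 - 1/69 = 68/69

Sum = 68/69


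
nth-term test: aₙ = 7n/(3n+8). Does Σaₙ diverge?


lim(n→∞) 7n/(3n+8) = 7/3 = 7/3  (divide numerator and denominator by n)
lim aₙ = 7/3 ≠ 0 → series DIVERGES

Diverges (lim aₙ = 7/3 ≠ 0)


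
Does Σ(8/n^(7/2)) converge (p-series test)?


p-series test: Σ c/n^p converges if p > 1, diverges if p ≤ 1 (constant c > 0 doesn't affect convergence).
p = 7/2
7/2 > 1 → CONVERGES

Converges (p = 7/2 > 1)


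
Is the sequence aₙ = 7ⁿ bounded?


aₙ = 7ⁿ → as n→∞, aₙ→∞ (since base 7 > 1)
No finite upper bound exists
The sequence is UNBOUNDED

Unbounded (aₙ → ∞ as n → ∞)


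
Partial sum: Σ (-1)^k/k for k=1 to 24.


S = -1 + 1/2 - 1/3 + 1/4 - 1/5 + 1/6 - 1/7 + 1/8 ± ...
= -0.6727
(Full series converges to -ln(2) ≈ -0.6931)

S_24 = -0.6727


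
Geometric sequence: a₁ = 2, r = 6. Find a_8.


aₙ = a₁·r^(n-1)
= 2×6^7
= 2×279936
= 559872

a_8 = 559872


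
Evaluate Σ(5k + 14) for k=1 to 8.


Σ(5k+14) = 5·Σk + 14·n
= 5·36 + 14·8
= 180 + 112 = 292

Σ = 292


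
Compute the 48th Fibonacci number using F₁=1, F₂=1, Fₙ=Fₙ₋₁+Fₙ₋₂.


Fibonacci sequence: 1, 1, 2, 3, 5, 8, 13, 21, 34, 55, 89, ...
F(48) = 4807526976

F(48) = 4807526976


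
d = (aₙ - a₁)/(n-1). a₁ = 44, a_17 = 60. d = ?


d = (aₙ - a₁)/(n-1)
= (60 - 44)/(17-1)
= 16/16 = 1

d = 1


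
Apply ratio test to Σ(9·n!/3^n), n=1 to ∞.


aₙ = 9·n!/3^n
a_{n+1}/aₙ = (n+1)!/3^(n+1) × 3^n/n!  (constant 9 cancels)
= (n+1)/3
L = lim(n→∞) (n+1)/3 = ∞
L > 1 → series DIVERGES

Diverges (ratio test: L = ∞ > 1)


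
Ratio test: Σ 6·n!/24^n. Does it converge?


aₙ = 6·n!/24^n
a_{n+1}/aₙ = (n+1)!/24^(n+1) × 24^n/n!  (constant 6 cancels)
= (n+1)/24
L = lim(n→∞) (n+1)/24 = ∞
L > 1 → series DIVERGES

Diverges (ratio test: L = ∞ > 1)


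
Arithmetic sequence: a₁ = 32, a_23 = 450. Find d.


d = (aₙ - a₁)/(n-1)
= (450 - 32)/(23-1)
= 418/22 = 19

d = 19


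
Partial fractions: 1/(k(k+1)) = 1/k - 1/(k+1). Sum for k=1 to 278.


1/(k(k+1)) = 1/k - 1/(k+1) (partial fractions)
Telescoping: Σ = 1 - 1/279 = 278/279

Sum = 278/279


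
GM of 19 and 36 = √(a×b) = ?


GM = √(19×36) = √684 = 26.1534

GM = 26.1534


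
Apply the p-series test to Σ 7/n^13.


p-series test: Σ c/n^p converges if p > 1, diverges if p ≤ 1 (constant c > 0 doesn't affect convergence).
p = 13
13 > 1 → CONVERGES

Converges (p = 13 > 1)


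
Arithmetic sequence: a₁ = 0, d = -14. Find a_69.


aₙ = a₁ + (n-1)d
= 0 + (69-1)×-14
= 0 - 952
= -952

a_69 = -952


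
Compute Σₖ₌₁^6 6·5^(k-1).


Sₙ = 6×(5^6 - 1)/(5 - 1)
= 6×(15625 - 1)/4
= 6×15624/4
= 23436

S_6 = 23436


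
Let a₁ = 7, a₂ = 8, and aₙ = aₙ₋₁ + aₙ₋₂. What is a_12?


Computing iteratively: 7, 8, 15, 23, 38, 61, 99, 160, 259, 419, 678, 1097
a_12 = 1097

a_12 = 1097


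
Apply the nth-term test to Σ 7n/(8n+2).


lim(n→∞) 7n/(8n+2) = 7/8 = 7/8  (divide numerator and denominator by n)
lim aₙ = 7/8 ≠ 0 → series DIVERGES

Diverges (lim aₙ = 7/8 ≠ 0)


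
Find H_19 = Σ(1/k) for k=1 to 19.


H_19 = 1/1 + 1/2 + 1/3 + ... + 1/19
= 275295799/77597520
≈ 3.5477

H_19 = 275295799/77597520 ≈ 3.5477


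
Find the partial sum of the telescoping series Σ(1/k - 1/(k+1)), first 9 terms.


Telescoping: adjacent terms cancel.
= 1/1 - 1/10
= 1 - 1/10 = 9/10

Sum = 9/10


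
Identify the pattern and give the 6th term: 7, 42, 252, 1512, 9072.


Pattern: geometric (r=6)
Terms: 7, 42, 252, 1512, 9072
Next term = 54432

Next term = 54432


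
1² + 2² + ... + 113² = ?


n = 113
n(n+1)(2n+1)/6 = 113×114×227/6
= 2924214/6 = 487369

Σk² = 487369


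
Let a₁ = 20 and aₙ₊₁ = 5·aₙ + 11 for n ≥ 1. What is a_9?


Computing step by step:
a_1 = 20
a_2 = 111
a_3 = 566
a_4 = 2841
a_5 = 14216
a_6 = 71091
a_7 = 355466
a_8 = 1777341
a_9 = 8886716


a_9 = 8886716


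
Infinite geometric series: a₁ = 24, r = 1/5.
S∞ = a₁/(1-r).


S∞ = a₁/(1-r) = 24/(1 - 1/5)
= 24/(4/5)
= 30

S∞ = 30


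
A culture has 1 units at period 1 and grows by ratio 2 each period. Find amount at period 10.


aₙ = a₁·r^(n-1)
= 1×2^9
= 1×512
= 512

a_10 = 512


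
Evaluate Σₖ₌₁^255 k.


n(n+1)/2 = 255×256/2 = 65280/2 = 32640

Σk = 32640


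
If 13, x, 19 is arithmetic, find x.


AM = (13 + 19)/2 = 32/2 = 16

AM = 16


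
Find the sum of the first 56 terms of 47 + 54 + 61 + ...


aₙ = 47 + (56-1)×7 = 432
Sₙ = n(a₁+aₙ)/2 = 56×(47+432)/2
= 56×479/2 = 13412

S_56 = 13412


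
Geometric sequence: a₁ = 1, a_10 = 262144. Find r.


r^(n-1) = aₙ/a₁
r^9 = 262144/1 = 262144
r = 262144^(1/9)
= 4

r = 4


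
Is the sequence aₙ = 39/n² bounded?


a₁ = 39, a₂ = 39/4, a₃ = 39/9, ...
0 < aₙ ≤ 39 for all n ≥ 1
The sequence IS bounded

Bounded (0 < aₙ ≤ 39)


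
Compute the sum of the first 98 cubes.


n(n+1)/2 = 98×99/2 = 4851
Σk³ = 4851² = 23532201

Σk³ = 23532201


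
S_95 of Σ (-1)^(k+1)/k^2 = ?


S = 1 - 1/4 + 1/9 - 1/16 + 1/25 - 1/36 + 1/49 - 1/64 ± ...
= 0.8225
(Full series converges to +π²/12 ≈ +0.8225)

S_95 = 0.8225


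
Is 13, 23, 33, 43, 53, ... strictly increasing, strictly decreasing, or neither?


Differences: 10, 10, 10, 10
All differences > 0 → strictly INCREASING

Monotonically increasing


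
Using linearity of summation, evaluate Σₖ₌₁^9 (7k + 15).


Σ(7k+15) = 7·Σk + 15·n
= 7·45 + 15·9
= 315 + 135 = 450

Σ = 450


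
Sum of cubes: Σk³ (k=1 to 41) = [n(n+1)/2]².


n(n+1)/2 = 41×42/2 = 861
Σk³ = 861² = 741321

Σk³ = 741321


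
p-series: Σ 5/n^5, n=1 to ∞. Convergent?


p-series test: Σ c/n^p converges if p > 1, diverges if p ≤ 1 (constant c > 0 doesn't affect convergence).
p = 5
5 > 1 → CONVERGES

Converges (p = 5 > 1)


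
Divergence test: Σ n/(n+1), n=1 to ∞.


lim(n→∞) n/(n+1) = 1/1 = 1  (divide numerator and denominator by n)
lim aₙ = 1 ≠ 0 → series DIVERGES

Diverges (lim aₙ = 1 ≠ 0)


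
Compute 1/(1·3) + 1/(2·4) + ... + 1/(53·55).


1/(k(k+2)) = (1/2)·(1/k - 1/(k+2)) (partial fractions)
Telescoping: Σ = (1/2)·(1 + 1/2 - 1/54 - 1/55) = 2173/2970

Sum = 2173/2970


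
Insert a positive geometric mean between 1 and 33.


GM = √(1×33) = √33 = 5.7446

GM = 5.7446


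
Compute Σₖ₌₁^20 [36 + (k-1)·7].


aₙ = 36 + (20-1)×7 = 169
Sₙ = n(a₁+aₙ)/2 = 20×(36+169)/2
= 20×205/2 = 2050

S_20 = 2050


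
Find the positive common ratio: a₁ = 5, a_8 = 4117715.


r^(n-1) = aₙ/a₁
r^7 = 4117715/5 = 823543
r = 823543^(1/7)
= 7

r = 7


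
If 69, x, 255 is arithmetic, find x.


AM = (69 + 255)/2 = 324/2 = 162

AM = 162


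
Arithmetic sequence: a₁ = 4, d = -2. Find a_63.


aₙ = a₁ + (n-1)d
= 4 + (63-1)×-2
= 4 - 124
= -120

a_63 = -120


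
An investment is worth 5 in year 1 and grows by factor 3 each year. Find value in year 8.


aₙ = a₁·r^(n-1)
= 5×3^7
= 5×2187
= 10935

a_8 = 10935


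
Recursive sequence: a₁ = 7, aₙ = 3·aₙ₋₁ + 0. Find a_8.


Computing step by step:
a_1 = 7
a_2 = 21
a_3 = 63
a_4 = 189
a_5 = 567
a_6 = 1701
a_7 = 5103
a_8 = 15309


a_8 = 15309


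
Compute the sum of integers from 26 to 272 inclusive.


Σₖ₌26^272 k = Σₖ₌₁^272 k − Σₖ₌₁^25 k
= 272·273/2 − 25·26/2
= 37128 − 325 = 36803

Σk = 36803


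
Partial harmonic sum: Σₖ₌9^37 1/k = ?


Σₖ₌9^37 1/k = 1/9 + 1/10 + 1/11 + ... + 1/37
= 102954062083699/69388720221600
≈ 1.4837

Sum = 102954062083699/69388720221600 ≈ 1.4837


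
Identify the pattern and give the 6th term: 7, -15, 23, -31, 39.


Pattern: alternating sign, magnitude arithmetic (d=8)
Terms: 7, -15, 23, -31, 39
Next term = -47

Next term = -47


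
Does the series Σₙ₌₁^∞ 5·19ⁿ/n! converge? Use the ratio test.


aₙ = 5·19^n/n!
a_{n+1}/aₙ = 19^(n+1)/(n+1)! × n!/19^n  (constant 5 cancels)
= 19/(n+1)
L = lim(n→∞) 19/(n+1) = 0
L < 1 → series CONVERGES

Converges (ratio test: L = 0 < 1)


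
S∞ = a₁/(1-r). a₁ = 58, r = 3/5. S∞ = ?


S∞ = a₁/(1-r) = 58/(1 - 3/5)
= 58/(2/5)
= 145

S∞ = 145


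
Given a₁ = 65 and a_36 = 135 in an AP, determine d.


d = (aₙ - a₁)/(n-1)
= (135 - 65)/(36-1)
= 70/35 = 2

d = 2


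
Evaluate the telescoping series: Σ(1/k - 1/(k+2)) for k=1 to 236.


Telescoping with gap 2: two head and two tail terms survive.
= (1 + 1/2) - (1/237 + 1/238)
= 3/2 - 1/237 - 1/238 = 42067/28203

Sum = 42067/28203


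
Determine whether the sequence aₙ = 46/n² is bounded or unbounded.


a₁ = 46, a₂ = 46/4, a₃ = 46/9, ...
0 < aₙ ≤ 46 for all n ≥ 1
The sequence IS bounded

Bounded (0 < aₙ ≤ 46)


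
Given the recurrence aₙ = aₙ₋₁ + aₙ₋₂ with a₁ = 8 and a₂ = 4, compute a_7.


Computing iteratively: 8, 4, 12, 16, 28, 44, 72
a_7 = 72

a_7 = 72


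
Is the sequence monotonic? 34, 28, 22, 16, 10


Differences: -6, -6, -6, -6
All differences < 0 → strictly DECREASING

Monotonically decreasing


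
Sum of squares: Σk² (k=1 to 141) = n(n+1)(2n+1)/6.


n = 141
n(n+1)(2n+1)/6 = 141×142×283/6
= 5666226/6 = 944371

Σk² = 944371


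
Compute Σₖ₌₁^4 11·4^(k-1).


Sₙ = 11×(4^4 - 1)/(4 - 1)
= 11×(256 - 1)/3
= 11×255/3
= 935

S_4 = 935


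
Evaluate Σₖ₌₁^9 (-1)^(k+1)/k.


S = 1 - 1/2 + 1/3 - 1/4 + 1/5 - 1/6 + 1/7 - 1/8 ± ...
= 0.7456
(Full series converges to +ln(2) ≈ +0.6931)

S_9 = 0.7456


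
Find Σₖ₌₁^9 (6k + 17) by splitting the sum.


Σ(6k+17) = 6·Σk + 17·n
= 6·45 + 17·9
= 270 + 153 = 423

Σ = 423


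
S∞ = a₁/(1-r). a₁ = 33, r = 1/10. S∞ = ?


S∞ = a₁/(1-r) = 33/(1 - 1/10)
= 33/(9/10)
= 110/3

S∞ = 110/3


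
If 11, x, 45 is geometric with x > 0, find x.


GM = √(11×45) = √495 = 22.2486

GM = 22.2486


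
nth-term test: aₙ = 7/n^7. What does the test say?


lim(n→∞) 7/n^7 = 0
lim aₙ = 0 → nth-term test is INCONCLUSIVE
(Need other tests; this is actually a convergent p-series with p=7 > 1)

Inconclusive (lim aₙ = 0; need another test)


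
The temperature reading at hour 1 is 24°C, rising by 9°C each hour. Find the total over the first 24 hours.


aₙ = 24 + (24-1)×9 = 231
Sₙ = n(a₁+aₙ)/2 = 24×(24+231)/2
= 24×255/2 = 3060

S_24 = 3060


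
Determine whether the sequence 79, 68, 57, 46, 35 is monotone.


Differences: -11, -11, -11, -11
All differences < 0 → strictly DECREASING

Monotonically decreasing


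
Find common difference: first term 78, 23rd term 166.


d = (aₙ - a₁)/(n-1)
= (166 - 78)/(23-1)
= 88/22 = 4

d = 4


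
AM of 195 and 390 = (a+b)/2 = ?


AM = (195 + 390)/2 = 585/2 = 292.5

AM = 292.5


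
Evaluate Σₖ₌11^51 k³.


Σₖ₌11^51 k³ = [51·52/2]² − [10·11/2]²
= 1758276 − 3025 = 1755251

Σk³ = 1755251


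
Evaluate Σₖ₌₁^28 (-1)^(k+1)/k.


S = 1 - 1/2 + 1/3 - 1/4 + 1/5 - 1/6 + 1/7 - 1/8 ± ...
= 0.6756
(Full series converges to +ln(2) ≈ +0.6931)

S_28 = 0.6756


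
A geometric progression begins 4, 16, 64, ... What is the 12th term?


aₙ = a₁·r^(n-1)
= 4×4^11
= 4×4194304
= 16777216

a_12 = 16777216


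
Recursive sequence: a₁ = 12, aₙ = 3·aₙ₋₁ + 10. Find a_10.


Computing step by step:
a_1 = 12
a_2 = 46
a_3 = 148
a_4 = 454
a_5 = 1372
a_6 = 4126
a_7 = 12388
a_8 = 37174
a_9 = 111532
a_10 = 334606


a_10 = 334606


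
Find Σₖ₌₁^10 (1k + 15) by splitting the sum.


Σ(1k+15) = 1·Σk + 15·n
= 1·55 + 15·10
= 55 + 150 = 205

Σ = 205


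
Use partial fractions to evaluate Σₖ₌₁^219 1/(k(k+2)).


1/(k(k+2)) = (1/2)·(1/k - 1/(k+2)) (partial fractions)
Telescoping: Σ = (1/2)·(1 + 1/2 - 1/220 - 1/221) = 72489/97240

Sum = 72489/97240


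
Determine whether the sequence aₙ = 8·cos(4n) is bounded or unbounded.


For all n, -1 ≤ cos(4n) ≤ 1, so -8 ≤ 8·cos(4n) ≤ 8
Lower bound: -8, Upper bound: 8
The sequence IS bounded

Bounded (-8 ≤ aₙ ≤ 8)


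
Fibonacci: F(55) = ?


Fibonacci sequence: 1, 1, 2, 3, 5, 8, 13, 21, 34, 55, 89, ...
F(55) = 139583862445

F(55) = 139583862445


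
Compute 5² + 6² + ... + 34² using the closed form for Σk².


Σₖ₌5^34 k² = Σₖ₌₁^34 k² − Σₖ₌₁^4 k²
= 34·35·69/6 − 4·5·9/6
= 13685 − 30 = 13655

Σk² = 13655


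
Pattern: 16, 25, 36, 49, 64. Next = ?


Pattern: perfect squares: n²
Terms: 16, 25, 36, 49, 64
Next term = 81

Next term = 81


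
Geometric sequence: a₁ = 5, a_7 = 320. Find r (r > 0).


r^(n-1) = aₙ/a₁
r^6 = 320/5 = 64
r = 64^(1/6)
= ±2; taking r > 0 gives r = 2

r = 2


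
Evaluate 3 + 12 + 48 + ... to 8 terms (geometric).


Sₙ = 3×(4^8 - 1)/(4 - 1)
= 3×(65536 - 1)/3
= 3×65535/3
= 65535

S_8 = 65535


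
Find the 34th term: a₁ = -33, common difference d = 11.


aₙ = a₁ + (n-1)d
= -33 + (34-1)×11
= -33 + 363
= 330

a_34 = 330


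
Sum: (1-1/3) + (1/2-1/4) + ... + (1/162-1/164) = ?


Telescoping with gap 2: two head and two tail terms survive.
= (1 + 1/2) - (1/163 + 1/164)
= 3/2 - 1/163 - 1/164 = 39771/26732

Sum = 39771/26732


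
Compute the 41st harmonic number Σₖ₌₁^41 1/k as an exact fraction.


H_41 = 1/1 + 1/2 + 1/3 + ... + 1/41
= 85691034670497533/19914562703599200
≈ 4.3029

H_41 = 85691034670497533/19914562703599200 ≈ 4.3029


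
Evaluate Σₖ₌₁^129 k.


n(n+1)/2 = 129×130/2 = 16770/2 = 8385

Σk = 8385


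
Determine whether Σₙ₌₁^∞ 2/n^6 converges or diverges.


p-series test: Σ c/n^p converges if p > 1, diverges if p ≤ 1 (constant c > 0 doesn't affect convergence).
p = 6
6 > 1 → CONVERGES

Converges (p = 6 > 1)


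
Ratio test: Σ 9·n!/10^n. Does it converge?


aₙ = 9·n!/10^n
a_{n+1}/aₙ = (n+1)!/10^(n+1) × 10^n/n!  (constant 9 cancels)
= (n+1)/10
L = lim(n→∞) (n+1)/10 = ∞
L > 1 → series DIVERGES

Diverges (ratio test: L = ∞ > 1)


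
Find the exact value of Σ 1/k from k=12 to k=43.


Σₖ₌12^43 1/k = 1/12 + 1/13 + 1/14 + ... + 1/43
= 12529194618585504529/9419588158802421600
≈ 1.3301

Sum = 12529194618585504529/9419588158802421600 ≈ 1.3301


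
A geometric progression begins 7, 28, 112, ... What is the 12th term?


aₙ = a₁·r^(n-1)
= 7×4^11
= 7×4194304
= 29360128

a_12 = 29360128


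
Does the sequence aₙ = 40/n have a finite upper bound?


a₁ = 40, a₂ = 40/2, a₃ = 40/3, ...
0 < aₙ ≤ 40 for all n ≥ 1
Lower bound: 0, Upper bound: 40
The sequence IS bounded

Bounded (0 < aₙ ≤ 40)


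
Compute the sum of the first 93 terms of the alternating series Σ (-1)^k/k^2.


S = -1 + 1/4 - 1/9 + 1/16 - 1/25 + 1/36 - 1/49 + 1/64 ± ...
= -0.8225
(Full series converges to -π²/12 ≈ -0.8225)

S_93 = -0.8225


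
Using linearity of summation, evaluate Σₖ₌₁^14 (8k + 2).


Σ(8k+2) = 8·Σk + 2·n
= 8·105 + 2·14
= 840 + 28 = 868

Σ = 868


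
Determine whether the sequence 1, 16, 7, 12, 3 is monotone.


Differences: 15, -9, 5, -9
Difference at position 1 is +15 (> 0) but position 2 is -9 (< 0) — sequence both rises and falls
→ NOT monotonic

Not monotonic


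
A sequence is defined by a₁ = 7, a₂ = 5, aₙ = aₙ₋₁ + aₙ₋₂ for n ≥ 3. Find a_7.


Computing iteratively: 7, 5, 12, 17, 29, 46, 75
a_7 = 75

a_7 = 75


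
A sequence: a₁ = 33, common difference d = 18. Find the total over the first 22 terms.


aₙ = 33 + (22-1)×18 = 411
Sₙ = n(a₁+aₙ)/2 = 22×(33+411)/2
= 22×444/2 = 4884

S_22 = 4884


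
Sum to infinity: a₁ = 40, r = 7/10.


S∞ = a₁/(1-r) = 40/(1 - 7/10)
= 40/(3/10)
= 400/3

S∞ = 400/3


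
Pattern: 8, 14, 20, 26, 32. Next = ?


Pattern: arithmetic (d=6)
Terms: 8, 14, 20, 26, 32
Next term = 38

Next term = 38


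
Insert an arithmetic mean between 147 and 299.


AM = (147 + 299)/2 = 446/2 = 223

AM = 223


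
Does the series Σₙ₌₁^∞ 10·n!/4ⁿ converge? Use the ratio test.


aₙ = 10·n!/4^n
a_{n+1}/aₙ = (n+1)!/4^(n+1) × 4^n/n!  (constant 10 cancels)
= (n+1)/4
L = lim(n→∞) (n+1)/4 = ∞
L > 1 → series DIVERGES

Diverges (ratio test: L = ∞ > 1)


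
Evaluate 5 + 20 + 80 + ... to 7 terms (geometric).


Sₙ = 5×(4^7 - 1)/(4 - 1)
= 5×(16384 - 1)/3
= 5×16383/3
= 27305

S_7 = 27305


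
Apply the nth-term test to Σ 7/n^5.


lim(n→∞) 7/n^5 = 0
lim aₙ = 0 → nth-term test is INCONCLUSIVE
(Need other tests; this is actually a convergent p-series with p=5 > 1)

Inconclusive (lim aₙ = 0; need another test)


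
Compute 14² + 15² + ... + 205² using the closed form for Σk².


Σₖ₌14^205 k² = Σₖ₌₁^205 k² − Σₖ₌₁^13 k²
= 205·206·411/6 − 13·14·27/6
= 2892755 − 819 = 2891936

Σk² = 2891936


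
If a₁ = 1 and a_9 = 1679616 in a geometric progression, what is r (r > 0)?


r^(n-1) = aₙ/a₁
r^8 = 1679616/1 = 1679616
r = 1679616^(1/8)
= ±6; taking r > 0 gives r = 6

r = 6


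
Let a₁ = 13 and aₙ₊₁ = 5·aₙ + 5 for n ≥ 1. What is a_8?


Computing step by step:
a_1 = 13
a_2 = 70
a_3 = 355
a_4 = 1780
a_5 = 8905
a_6 = 44530
a_7 = 222655
a_8 = 1113280


a_8 = 1113280


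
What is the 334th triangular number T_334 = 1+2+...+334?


n(n+1)/2 = 334×335/2 = 111890/2 = 55945

Σk = 55945


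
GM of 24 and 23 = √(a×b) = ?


GM = √(24×23) = √552 = 23.4947

GM = 23.4947


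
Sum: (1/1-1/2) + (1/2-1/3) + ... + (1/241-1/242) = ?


Telescoping: adjacent terms cancel.
= 1/1 - 1/242
= 1 - 1/242 = 241/242

Sum = 241/242


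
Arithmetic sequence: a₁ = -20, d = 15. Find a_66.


aₙ = a₁ + (n-1)d
= -20 + (66-1)×15
= -20 + 975
= 955

a_66 = 955


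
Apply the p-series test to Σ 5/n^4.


p-series test: Σ c/n^p converges if p > 1, diverges if p ≤ 1 (constant c > 0 doesn't affect convergence).
p = 4
4 > 1 → CONVERGES

Converges (p = 4 > 1)


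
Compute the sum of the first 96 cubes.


n(n+1)/2 = 96×97/2 = 4656
Σk³ = 4656² = 21678336

Σk³ = 21678336


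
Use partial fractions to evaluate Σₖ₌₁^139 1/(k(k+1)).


1/(k(k+1)) = 1/k - 1/(k+1) (partial fractions)
Telescoping: Σ = 1 - 1/140 = 139/140

Sum = 139/140


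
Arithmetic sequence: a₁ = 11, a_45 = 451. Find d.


d = (aₙ - a₁)/(n-1)
= (451 - 11)/(45-1)
= 440/44 = 10

d = 10


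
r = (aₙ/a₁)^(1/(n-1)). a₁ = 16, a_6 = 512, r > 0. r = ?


r^(n-1) = aₙ/a₁
r^5 = 512/16 = 32
r = 32^(1/5)
= 2

r = 2


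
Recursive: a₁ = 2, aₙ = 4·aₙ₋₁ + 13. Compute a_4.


Computing step by step:
a_1 = 2
a_2 = 21
a_3 = 97
a_4 = 401


a_4 = 401


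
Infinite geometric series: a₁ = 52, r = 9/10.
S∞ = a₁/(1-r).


S∞ = a₁/(1-r) = 52/(1 - 9/10)
= 52/(1/10)
= 520

S∞ = 520


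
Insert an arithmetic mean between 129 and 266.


AM = (129 + 266)/2 = 395/2 = 197.5

AM = 197.5


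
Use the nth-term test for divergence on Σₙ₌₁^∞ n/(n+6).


lim(n→∞) n/(n+6) = 1/1 = 1  (divide numerator and denominator by n)
lim aₙ = 1 ≠ 0 → series DIVERGES

Diverges (lim aₙ = 1 ≠ 0)


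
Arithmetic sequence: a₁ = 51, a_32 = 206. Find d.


d = (aₙ - a₁)/(n-1)
= (206 - 51)/(32-1)
= 155/31 = 5

d = 5


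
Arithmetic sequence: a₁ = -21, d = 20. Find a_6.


aₙ = a₁ + (n-1)d
= -21 + (6-1)×20
= -21 + 100
= 79

a_6 = 79


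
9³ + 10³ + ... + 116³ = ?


Σₖ₌9^116 k³ = [116·117/2]² − [8·9/2]²
= 46049796 − 1296 = 46048500

Σk³ = 46048500


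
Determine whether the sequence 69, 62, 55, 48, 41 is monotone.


Differences: -7, -7, -7, -7
All differences < 0 → strictly DECREASING

Monotonically decreasing


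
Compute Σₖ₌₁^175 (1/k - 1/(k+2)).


Telescoping with gap 2: two head and two tail terms survive.
= (1 + 1/2) - (1/176 + 1/177)
= 3/2 - 1/176 - 1/177 = 46375/31152

Sum = 46375/31152


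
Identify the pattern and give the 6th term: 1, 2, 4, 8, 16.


Pattern: geometric (r=2)
Terms: 1, 2, 4, 8, 16
Next term = 32

Next term = 32


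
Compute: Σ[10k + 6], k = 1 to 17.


Σ(10k+6) = 10·Σk + 6·n
= 10·153 + 6·17
= 1530 + 102 = 1632

Σ = 1632


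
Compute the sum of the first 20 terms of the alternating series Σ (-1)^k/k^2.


S = -1 + 1/4 - 1/9 + 1/16 - 1/25 + 1/36 - 1/49 + 1/64 ± ...
= -0.8213
(Full series converges to -π²/12 ≈ -0.8225)

S_20 = -0.8213


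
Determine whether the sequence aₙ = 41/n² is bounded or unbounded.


a₁ = 41, a₂ = 41/4, a₃ = 41/9, ...
0 < aₙ ≤ 41 for all n ≥ 1
The sequence IS bounded

Bounded (0 < aₙ ≤ 41)


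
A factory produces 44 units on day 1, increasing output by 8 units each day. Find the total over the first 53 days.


aₙ = 44 + (53-1)×8 = 460
Sₙ = n(a₁+aₙ)/2 = 53×(44+460)/2
= 53×504/2 = 13356

S_53 = 13356


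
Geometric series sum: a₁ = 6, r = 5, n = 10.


Sₙ = 6×(5^10 - 1)/(5 - 1)
= 6×(9765625 - 1)/4
= 6×9765624/4
= 14648436

S_10 = 14648436


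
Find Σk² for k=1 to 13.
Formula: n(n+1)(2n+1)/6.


n = 13
n(n+1)(2n+1)/6 = 13×14×27/6
= 4914/6 = 819

Σk² = 819
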